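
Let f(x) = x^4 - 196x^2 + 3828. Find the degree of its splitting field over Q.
[K : Q] = 4

Solving the quadratic in x^2: x^2 = (196 ± √(196^2 - 4·3828))/2 = (196 ± √23104)/2 = (196 ± 152)/2, giving x^2 = 22 or x^2 = 174. So f(x) = (x^2 - 22)(x^2 - 174) and the roots of f are ±√22, ±√174. Hence the splitting field is K = Q(√22, √174). Since 22 and 174 are distinct squarefree integers > 1, their product 3828 is not a perfect square, so √174 ∉ Q(√22). By the tower law [K:Q] = [Q(√22,√174):Q(√22)] · [Q(√22):Q] = 2 · 2 = 4.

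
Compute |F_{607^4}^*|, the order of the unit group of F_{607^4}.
|F_{607^4}^*| = 135754665600

F_{607^4} has 607^4 = 135754665601 elements; its multiplicative group consists of all nonzero elements, so |F_{607^4}^*| = 135754665601 - 1 = 135754665600. (It is cyclic since any finite subgroup of the multiplicative group of a field is cyclic.)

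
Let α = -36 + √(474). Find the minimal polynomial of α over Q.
m_α(x) = x^2 + 72x + 822

From α + 36 = √(474), squaring gives (α + 36)^2 = 474, i.e. α^2 + 72α + 1296 = 474, so α^2 + 72α + 822 = 0. The discriminant of x^2 + 72x + 822 is (72)^2 - 4·(822) = 5184 - 3288 = 1896, and 4·(474) is not a perfect square in Q since 474 is squarefree and ≠ 1. Hence x^2 + 72x + 822 is irreducible over Q and is the minimal polynomial of α.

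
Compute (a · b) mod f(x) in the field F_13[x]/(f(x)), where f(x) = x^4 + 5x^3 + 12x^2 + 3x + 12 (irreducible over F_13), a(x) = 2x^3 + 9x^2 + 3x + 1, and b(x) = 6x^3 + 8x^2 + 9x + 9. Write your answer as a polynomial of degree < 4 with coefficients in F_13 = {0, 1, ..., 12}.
a · b ≡ 12x^2 + 5x + 1 (mod f(x))

Multiply in F_13[x]: a(x)·b(x) = (2x^3 + 9x^2 + 3x + 1)·(6x^3 + 8x^2 + 9x + 9) = 12x^6 + 5x^5 + 4x^4 + 12x^3 + 12x^2 + 10x + 9. This has degree ≥ 4, so divide by f(x) over F_13: 12x^6 + 5x^5 + 4x^4 + 12x^3 + 12x^2 + 10x + 9 = (12x^2 + 10x + 5)·(x^4 + 5x^3 + 12x^2 + 3x + 12) + (12x^2 + 5x + 1). Hence a·b ≡ 12x^2 + 5x + 1 (mod f). (F_13[x]/(f) is a field with 13^4 = 28561 elements since f is irreducible of degree 4.)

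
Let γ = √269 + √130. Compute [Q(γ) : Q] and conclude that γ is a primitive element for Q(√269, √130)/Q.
[Q(γ) : Q] = 4 (equivalently, Q(γ) = Q(√269, √130))

Obviously Q(γ) ⊆ Q(√269, √130), and [Q(√269, √130):Q] = 4 (since 269, 130 are distinct squarefree integers > 1 with 34970 not a perfect square). To show equality we compute the minimal polynomial of γ. From γ = √269 + √130: γ^2 = 269 + 2√(34970) + 130 = 399 + 2√(34970), so γ^2 - 399 = 2√(34970); squaring, (γ^2 - 399)^2 = 4·34970, i.e. γ^4 - 798γ^2 + 159201 - 139880 = 0, i.e. γ^4 - 798γ^2 + 19321 = 0. So γ is a root of x^4 - 798x^2 + 19321. This polynomial is irreducible over Q: it has no rational root (each ±√269 ± √130 is irrational), and any factorization into two quadratics over Q would force √(34970) ∈ Q (pairing opposite roots) or √269, √130 ∈ Q (other pairings), all impossible. Hence [Q(γ):Q] = 4 = [Q(√269, √130):Q], so Q(γ) = Q(√269, √130).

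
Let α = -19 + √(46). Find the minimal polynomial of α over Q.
m_α(x) = x^2 + 38x + 315

From α + 19 = √(46), squaring gives (α + 19)^2 = 46, i.e. α^2 + 38α + 361 = 46, so α^2 + 38α + 315 = 0. The discriminant of x^2 + 38x + 315 is (38)^2 - 4·(315) = 1444 - 1260 = 184, and 4·(46) is not a perfect square in Q since 46 is squarefree and ≠ 1. Hence x^2 + 38x + 315 is irreducible over Q and is the minimal polynomial of α.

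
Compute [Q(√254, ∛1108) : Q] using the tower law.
[Q(√254, ∛1108) : Q] = 6

Let L = Q(√254, ∛1108). Since Q(√254) ⊂ L and [Q(√254):Q] = 2, the tower law gives 2 | [L:Q]. Likewise Q(∛1108) ⊂ L with [Q(∛1108):Q] = 3 (because 1108 is not a perfect cube), so 3 | [L:Q]. As gcd(2,3) = 1, [L:Q] is divisible by 6. Conversely L is generated over Q by √254 and ∛1108, so [L:Q] ≤ 2·3 = 6. Therefore [Q(√254, ∛1108) : Q] = 6.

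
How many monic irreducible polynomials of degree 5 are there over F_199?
There are 62415920160 monic irreducible polynomials of degree 5 over F_199

Each element of F_{199^5} that lies in no proper subfield is a root of exactly one monic irreducible of degree 5 over F_199, and each such polynomial has 5 distinct roots in F_{199^5}. By Möbius inversion the count is N_199(5) = (1/5) Σ_{d|5} μ(5/d) · 199^d = (1/5)(μ(5)·199^1 + μ(1)·199^5) = 312079600800/5 = 62415920160.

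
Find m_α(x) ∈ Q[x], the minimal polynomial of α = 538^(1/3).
m_α(x) = x^3 - 538

α satisfies α^3 = 538, so x^3 - 538 annihilates α. By the rational root test, a rational root p/q (in lowest terms) of x^3 - 538 would satisfy p^3 = 538 q^3, forcing q = 1 and p^3 = 538; but 538 is not a perfect cube, contradiction. A monic cubic over Q with no rational root is irreducible (any nontrivial factorization would include a linear factor). Hence x^3 - 538 is the minimal polynomial of α, and in particular [Q(α):Q] = 3.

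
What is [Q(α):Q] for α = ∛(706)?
[Q(α):Q] = 3

The minimal polynomial of α is x^3 - 706, irreducible over Q since 706 is not a perfect cube (so x^3 - 706 has no rational root). Hence [Q(α):Q] = deg(m_α) = 3.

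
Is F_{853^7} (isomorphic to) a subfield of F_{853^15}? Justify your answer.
No: F_{853^7} is not a subfield of F_{853^15}

F_{p^m} embeds in F_{p^n} iff m | n. Here 7 ∤ 15 (since 15 = 2·7 + 1 with remainder 1 ≠ 0), so F_{853^7} is not a subfield of F_{853^15}. Equivalently: if it were, the tower law would give 7 = [F_{853^7}:F_853] dividing [F_{853^15}:F_853] = 15, contradiction.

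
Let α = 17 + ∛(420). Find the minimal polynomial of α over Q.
m_α(x) = x^3 - 51x^2 + 867x - 5333

Set β = α - 17 = ∛(420), so β^3 = 420. Then (α - 17)^3 - 420 = 0, i.e. α is a root of g(x) = (x - 17)^3 - 420 = x^3 - 51x^2 + 867x - 5333. Since g(x) = h(x - 17) where h(x) = x^3 - 420, and h is irreducible over Q (because 420 is not a perfect cube, so h has no rational root, and a monic cubic with no rational root is irreducible), g is also irreducible (irreducibility is preserved under the substitution x → x - 17). Hence m_α(x) = x^3 - 51x^2 + 867x - 5333.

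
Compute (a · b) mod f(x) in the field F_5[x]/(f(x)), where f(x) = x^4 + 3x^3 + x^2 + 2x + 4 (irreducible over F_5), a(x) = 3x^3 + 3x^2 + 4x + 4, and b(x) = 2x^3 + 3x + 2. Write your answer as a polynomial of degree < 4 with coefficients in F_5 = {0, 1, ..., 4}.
a · b ≡ 2x^3 + x^2 + 4x (mod f(x))

Multiply in F_5[x]: a(x)·b(x) = (3x^3 + 3x^2 + 4x + 4)·(2x^3 + 3x + 2) = x^6 + x^5 + 2x^4 + 3x^3 + 3x^2 + 3. This has degree ≥ 4, so divide by f(x) over F_5: x^6 + x^5 + 2x^4 + 3x^3 + 3x^2 + 3 = (x^2 + 3x + 2)·(x^4 + 3x^3 + x^2 + 2x + 4) + (2x^3 + x^2 + 4x). Hence a·b ≡ 2x^3 + x^2 + 4x (mod f). (F_5[x]/(f) is a field with 5^4 = 625 elements since f is irreducible of degree 4.)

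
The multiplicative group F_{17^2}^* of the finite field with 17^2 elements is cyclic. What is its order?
|F_{17^2}^*| = 288

F_{17^2} has 17^2 = 289 elements; its multiplicative group consists of all nonzero elements, so |F_{17^2}^*| = 289 - 1 = 288. (It is cyclic since any finite subgroup of the multiplicative group of a field is cyclic.)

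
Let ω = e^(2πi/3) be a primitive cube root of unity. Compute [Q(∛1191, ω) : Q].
[Q(∛1191, ω) : Q] = 6

[Q(∛1191):Q] = 3 (min poly x^3 - 1191, irreducible since 1191 is not a perfect cube). [Q(ω):Q] = 2 (min poly x^2 + x + 1). Since Q(∛1191) ⊂ R and ω ∉ R, we have ω ∉ Q(∛1191), so x^2 + x + 1 remains irreducible over Q(∛1191) and [Q(∛1191, ω) : Q(∛1191)] = 2. By the tower law, [Q(∛1191, ω) : Q] = 3 · 2 = 6. (In fact Q(∛1191, ω) is the splitting field of x^3 - 1191 over Q.)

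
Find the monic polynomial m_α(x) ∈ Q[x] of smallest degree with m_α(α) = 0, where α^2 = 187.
m_α(x) = x^2 - 187

α satisfies α^2 - 187 = 0, so x^2 - 187 annihilates α. Since d = 187 is squarefree and ≠ 1, it is not a perfect square in Q, so x^2 - 187 has no rational root and is therefore irreducible over Q (a degree-2 polynomial over a field is irreducible iff it has no root). Hence m_α(x) = x^2 - 187.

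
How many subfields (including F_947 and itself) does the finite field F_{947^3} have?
F_{947^3} has 2 subfields

The subfields of F_{p^n} are exactly the fields F_{p^d} for d | n (each is the fixed field of the unique index-d subgroup of Gal(F_{p^n}/F_p) ≅ Z/nZ). The divisors of n = 3 are {1, 3}, giving 2 subfields: F_{947^1}, F_{947^3}.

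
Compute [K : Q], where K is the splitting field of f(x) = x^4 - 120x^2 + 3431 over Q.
[K : Q] = 4

Solving the quadratic in x^2: x^2 = (120 ± √(120^2 - 4·3431))/2 = (120 ± √676)/2 = (120 ± 26)/2, giving x^2 = 47 or x^2 = 73. So f(x) = (x^2 - 47)(x^2 - 73) and the roots of f are ±√47, ±√73. Hence the splitting field is K = Q(√47, √73). Since 47 and 73 are distinct squarefree integers > 1, their product 3431 is not a perfect square, so √73 ∉ Q(√47). By the tower law [K:Q] = [Q(√47,√73):Q(√47)] · [Q(√47):Q] = 2 · 2 = 4.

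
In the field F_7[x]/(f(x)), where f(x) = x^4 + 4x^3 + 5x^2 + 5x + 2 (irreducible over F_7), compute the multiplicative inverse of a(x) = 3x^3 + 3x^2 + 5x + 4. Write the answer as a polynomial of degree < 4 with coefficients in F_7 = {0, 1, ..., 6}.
a(x)^(-1) ≡ 2x^3 (mod f(x))

Since f is irreducible over F_7, F_7[x]/(f) is a field and a(x) ≠ 0 has an inverse. Apply the extended Euclidean algorithm to f(x) and a(x) in F_7[x]: f(x) = (5x + 1)·a(x) + (5x^2 + x + 5);  a(x) = (2x + 3)·(5x^2 + x + 5) + (6x + 3);  (5x^2 + x + 5) = (2x + 5)·(6x + 3) + (4). The last nonzero remainder is the constant 4 = gcd(f, a) in F_7. Back-substituting through the division chain expresses 4 = s(x)·a(x) + t(x)·f(x) with s(x) ≡ x^3 (mod f), so (x^3)·a(x) ≡ 4 (mod f). Multiplying by 4^(-1) ≡ 2 in F_7 gives a(x)^(-1) ≡ 2·(x^3) ≡ 2x^3 (mod f). Check: (3x^3 + 3x^2 + 5x + 4)·(2x^3) = 6x^6 + 6x^5 + 3x^4 + x^3 ≡ 1 (mod x^4 + 4x^3 + 5x^2 + 5x + 2).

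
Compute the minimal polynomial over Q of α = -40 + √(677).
m_α(x) = x^2 + 80x + 923

From α + 40 = √(677), squaring gives (α + 40)^2 = 677, i.e. α^2 + 80α + 1600 = 677, so α^2 + 80α + 923 = 0. The discriminant of x^2 + 80x + 923 is (80)^2 - 4·(923) = 6400 - 3692 = 2708, and 4·(677) is not a perfect square in Q since 677 is squarefree and ≠ 1. Hence x^2 + 80x + 923 is irreducible over Q and is the minimal polynomial of α.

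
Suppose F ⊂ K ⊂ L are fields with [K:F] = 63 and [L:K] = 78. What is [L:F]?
[L:F] = 4914

The tower law says that for any tower of field extensions F ⊂ K ⊂ L with finite degrees, [L:F] = [L:K] · [K:F]. Here this gives [L:F] = 78 · 63 = 4914.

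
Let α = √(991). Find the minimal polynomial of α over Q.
m_α(x) = x^2 - 991

α satisfies α^2 - 991 = 0, so x^2 - 991 annihilates α. Since d = 991 is squarefree and ≠ 1, it is not a perfect square in Q, so x^2 - 991 has no rational root and is therefore irreducible over Q (a degree-2 polynomial over a field is irreducible iff it has no root). Hence m_α(x) = x^2 - 991.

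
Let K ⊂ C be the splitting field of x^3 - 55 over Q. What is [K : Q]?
[K : Q] = 6

The roots of x^3 - 55 are ∛55, ω∛55, ω^2∛55 where ω = e^(2πi/3) is a primitive cube root of unity, so K = Q(∛55, ω). Now [Q(∛55):Q] = 3 (since 55 is not a perfect cube, x^3 - 55 is irreducible) and [Q(ω):Q] = 2. Both 2 and 3 divide [K:Q], and [K:Q] ≤ 3·2 = 6, so [K:Q] = 6. (Equivalently: Q(∛55) ⊂ R but ω ∉ R, so [K : Q(∛55)] = 2.)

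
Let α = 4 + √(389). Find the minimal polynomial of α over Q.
m_α(x) = x^2 - 8x - 373

From α - 4 = √(389), squaring gives (α - 4)^2 = 389, i.e. α^2 - 8α + 16 = 389, so α^2 - 8α - 373 = 0. The discriminant of x^2 - 8x - 373 is (-8)^2 - 4·(-373) = 64 + 1492 = 1556, and 4·(389) is not a perfect square in Q since 389 is squarefree and ≠ 1. Hence x^2 - 8x - 373 is irreducible over Q and is the minimal polynomial of α.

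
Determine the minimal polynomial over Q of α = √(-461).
m_α(x) = x^2 + 461

α satisfies α^2 + 461 = 0, so x^2 + 461 annihilates α. Since d = -461 is squarefree and ≠ 1, it is not a perfect square in Q, so x^2 + 461 has no rational root and is therefore irreducible over Q (a degree-2 polynomial over a field is irreducible iff it has no root). Hence m_α(x) = x^2 + 461.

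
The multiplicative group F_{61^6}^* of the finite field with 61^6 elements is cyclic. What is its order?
|F_{61^6}^*| = 51520374360

F_{61^6} has 61^6 = 51520374361 elements; its multiplicative group consists of all nonzero elements, so |F_{61^6}^*| = 51520374361 - 1 = 51520374360. (It is cyclic since any finite subgroup of the multiplicative group of a field is cyclic.)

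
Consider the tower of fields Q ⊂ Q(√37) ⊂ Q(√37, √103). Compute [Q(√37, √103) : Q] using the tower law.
[Q(√37, √103) : Q] = 4

[Q(√37):Q] = 2 (min poly x^2 - 37, irreducible since 37 is squarefree > 1). For the top step, suppose √103 ∈ Q(√37), say √103 = c + d√37 with c, d ∈ Q. Squaring: 103 = c^2 + 37d^2 + 2cd√37. Since √37 ∉ Q this forces 2cd = 0. If d = 0 then √103 = c ∈ Q, contradicting 103 squarefree > 1. If c = 0 then 103 = 37d^2, so 37·103 = (37d)^2 is a perfect square in Q — but 37·103 = 3811 is not a perfect square (since 37 and 103 are distinct squarefree integers). Contradiction. Hence √103 ∉ Q(√37), so x^2 - 103 stays irreducible over Q(√37) and [Q(√37, √103) : Q(√37)] = 2. By the tower law, [Q(√37, √103) : Q] = 2 · 2 = 4.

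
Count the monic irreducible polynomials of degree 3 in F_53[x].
There are 49608 monic irreducible polynomials of degree 3 over F_53

Each element of F_{53^3} that lies in no proper subfield is a root of exactly one monic irreducible of degree 3 over F_53, and each such polynomial has 3 distinct roots in F_{53^3}. By Möbius inversion the count is N_53(3) = (1/3) Σ_{d|3} μ(3/d) · 53^d = (1/3)(μ(3)·53^1 + μ(1)·53^3) = 148824/3 = 49608.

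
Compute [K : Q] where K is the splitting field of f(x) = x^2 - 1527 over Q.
[K : Q] = 2

f(x) = x^2 - 1527 factors as (x - √1527)(x + √1527). The splitting field is K = Q(√1527). Since 1527 is squarefree and > 1, it is not a perfect square, so x^2 - 1527 is irreducible over Q and [Q(√1527) : Q] = 2. Hence [K : Q] = 2.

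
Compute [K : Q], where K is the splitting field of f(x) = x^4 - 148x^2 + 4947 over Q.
[K : Q] = 4

Solving the quadratic in x^2: x^2 = (148 ± √(148^2 - 4·4947))/2 = (148 ± √2116)/2 = (148 ± 46)/2, giving x^2 = 97 or x^2 = 51. So f(x) = (x^2 - 97)(x^2 - 51) and the roots of f are ±√97, ±√51. Hence the splitting field is K = Q(√97, √51). Since 97 and 51 are distinct squarefree integers > 1, their product 4947 is not a perfect square, so √51 ∉ Q(√97). By the tower law [K:Q] = [Q(√97,√51):Q(√97)] · [Q(√97):Q] = 2 · 2 = 4.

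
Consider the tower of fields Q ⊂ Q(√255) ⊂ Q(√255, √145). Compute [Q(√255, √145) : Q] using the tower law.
[Q(√255, √145) : Q] = 4

[Q(√255):Q] = 2 (min poly x^2 - 255, irreducible since 255 is squarefree > 1). For the top step, suppose √145 ∈ Q(√255), say √145 = c + d√255 with c, d ∈ Q. Squaring: 145 = c^2 + 255d^2 + 2cd√255. Since √255 ∉ Q this forces 2cd = 0. If d = 0 then √145 = c ∈ Q, contradicting 145 squarefree > 1. If c = 0 then 145 = 255d^2, so 255·145 = (255d)^2 is a perfect square in Q — but 255·145 = 36975 is not a perfect square (since 255 and 145 are distinct squarefree integers). Contradiction. Hence √145 ∉ Q(√255), so x^2 - 145 stays irreducible over Q(√255) and [Q(√255, √145) : Q(√255)] = 2. By the tower law, [Q(√255, √145) : Q] = 2 · 2 = 4.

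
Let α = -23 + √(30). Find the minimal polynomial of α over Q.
m_α(x) = x^2 + 46x + 499

From α + 23 = √(30), squaring gives (α + 23)^2 = 30, i.e. α^2 + 46α + 529 = 30, so α^2 + 46α + 499 = 0. The discriminant of x^2 + 46x + 499 is (46)^2 - 4·(499) = 2116 - 1996 = 120, and 4·(30) is not a perfect square in Q since 30 is squarefree and ≠ 1. Hence x^2 + 46x + 499 is irreducible over Q and is the minimal polynomial of α.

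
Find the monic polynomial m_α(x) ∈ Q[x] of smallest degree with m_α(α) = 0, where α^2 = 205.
m_α(x) = x^2 - 205

α satisfies α^2 - 205 = 0, so x^2 - 205 annihilates α. Since d = 205 is squarefree and ≠ 1, it is not a perfect square in Q, so x^2 - 205 has no rational root and is therefore irreducible over Q (a degree-2 polynomial over a field is irreducible iff it has no root). Hence m_α(x) = x^2 - 205.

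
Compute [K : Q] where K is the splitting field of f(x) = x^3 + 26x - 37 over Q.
[K : Q] = 6

By the rational root test, any rational root of the monic integer polynomial f(x) = x^3 + 26x - 37 must be an integer dividing the constant term -37, i.e. one of ±{1, 37}. Evaluating: f(1) = -10, f(-1) = -64, f(37) = 51578, f(-37) = -51652; none is 0, so f has no rational root and is therefore irreducible over Q (a cubic with no linear factor over a field is irreducible). For an irreducible cubic, the Galois group is A_3 or S_3 according as the discriminant disc(f) = -4a^3 - 27b^2 = -4·(26)^3 - 27·(-37)^2 = -107267 is or is not a square in Q. Here disc(f) = -107267 is not a perfect square in Q, so the Galois group of f over Q is not contained in A_3 and must be all of S_3. The splitting field has degree |S_3| = 6 over Q, so [K : Q] = 6.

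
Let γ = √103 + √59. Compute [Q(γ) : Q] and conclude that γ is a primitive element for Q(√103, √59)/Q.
[Q(γ) : Q] = 4 (equivalently, Q(γ) = Q(√103, √59))

Obviously Q(γ) ⊆ Q(√103, √59), and [Q(√103, √59):Q] = 4 (since 103, 59 are distinct squarefree integers > 1 with 6077 not a perfect square). To show equality we compute the minimal polynomial of γ. From γ = √103 + √59: γ^2 = 103 + 2√(6077) + 59 = 162 + 2√(6077), so γ^2 - 162 = 2√(6077); squaring, (γ^2 - 162)^2 = 4·6077, i.e. γ^4 - 324γ^2 + 26244 - 24308 = 0, i.e. γ^4 - 324γ^2 + 1936 = 0. So γ is a root of x^4 - 324x^2 + 1936. This polynomial is irreducible over Q: it has no rational root (each ±√103 ± √59 is irrational), and any factorization into two quadratics over Q would force √(6077) ∈ Q (pairing opposite roots) or √103, √59 ∈ Q (other pairings), all impossible. Hence [Q(γ):Q] = 4 = [Q(√103, √59):Q], so Q(γ) = Q(√103, √59).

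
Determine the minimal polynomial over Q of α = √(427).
m_α(x) = x^2 - 427

α satisfies α^2 - 427 = 0, so x^2 - 427 annihilates α. Since d = 427 is squarefree and ≠ 1, it is not a perfect square in Q, so x^2 - 427 has no rational root and is therefore irreducible over Q (a degree-2 polynomial over a field is irreducible iff it has no root). Hence m_α(x) = x^2 - 427.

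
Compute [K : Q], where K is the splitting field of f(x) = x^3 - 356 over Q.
[K : Q] = 6

The roots of x^3 - 356 are ∛356, ω∛356, ω^2∛356 where ω = e^(2πi/3) is a primitive cube root of unity, so K = Q(∛356, ω). Now [Q(∛356):Q] = 3 (since 356 is not a perfect cube, x^3 - 356 is irreducible) and [Q(ω):Q] = 2. Both 2 and 3 divide [K:Q], and [K:Q] ≤ 3·2 = 6, so [K:Q] = 6. (Equivalently: Q(∛356) ⊂ R but ω ∉ R, so [K : Q(∛356)] = 2.)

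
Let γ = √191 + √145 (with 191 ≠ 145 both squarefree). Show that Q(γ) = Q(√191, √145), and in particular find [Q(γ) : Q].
[Q(γ) : Q] = 4 (equivalently, Q(γ) = Q(√191, √145))

Obviously Q(γ) ⊆ Q(√191, √145), and [Q(√191, √145):Q] = 4 (since 191, 145 are distinct squarefree integers > 1 with 27695 not a perfect square). To show equality we compute the minimal polynomial of γ. From γ = √191 + √145: γ^2 = 191 + 2√(27695) + 145 = 336 + 2√(27695), so γ^2 - 336 = 2√(27695); squaring, (γ^2 - 336)^2 = 4·27695, i.e. γ^4 - 672γ^2 + 112896 - 110780 = 0, i.e. γ^4 - 672γ^2 + 2116 = 0. So γ is a root of x^4 - 672x^2 + 2116. This polynomial is irreducible over Q: it has no rational root (each ±√191 ± √145 is irrational), and any factorization into two quadratics over Q would force √(27695) ∈ Q (pairing opposite roots) or √191, √145 ∈ Q (other pairings), all impossible. Hence [Q(γ):Q] = 4 = [Q(√191, √145):Q], so Q(γ) = Q(√191, √145).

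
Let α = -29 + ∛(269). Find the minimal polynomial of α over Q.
m_α(x) = x^3 + 87x^2 + 2523x + 24120

Set β = α + 29 = ∛(269), so β^3 = 269. Then (α + 29)^3 - 269 = 0, i.e. α is a root of g(x) = (x + 29)^3 - 269 = x^3 + 87x^2 + 2523x + 24120. Since g(x) = h(x + 29) where h(x) = x^3 - 269, and h is irreducible over Q (because 269 is not a perfect cube, so h has no rational root, and a monic cubic with no rational root is irreducible), g is also irreducible (irreducibility is preserved under the substitution x → x + 29). Hence m_α(x) = x^3 + 87x^2 + 2523x + 24120.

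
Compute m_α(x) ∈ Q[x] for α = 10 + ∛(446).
m_α(x) = x^3 - 30x^2 + 300x - 1446

Set β = α - 10 = ∛(446), so β^3 = 446. Then (α - 10)^3 - 446 = 0, i.e. α is a root of g(x) = (x - 10)^3 - 446 = x^3 - 30x^2 + 300x - 1446. Since g(x) = h(x - 10) where h(x) = x^3 - 446, and h is irreducible over Q (because 446 is not a perfect cube, so h has no rational root, and a monic cubic with no rational root is irreducible), g is also irreducible (irreducibility is preserved under the substitution x → x - 10). Hence m_α(x) = x^3 - 30x^2 + 300x - 1446.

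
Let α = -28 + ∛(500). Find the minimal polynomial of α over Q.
m_α(x) = x^3 + 84x^2 + 2352x + 21452

Set β = α + 28 = ∛(500), so β^3 = 500. Then (α + 28)^3 - 500 = 0, i.e. α is a root of g(x) = (x + 28)^3 - 500 = x^3 + 84x^2 + 2352x + 21452. Since g(x) = h(x + 28) where h(x) = x^3 - 500, and h is irreducible over Q (because 500 is not a perfect cube, so h has no rational root, and a monic cubic with no rational root is irreducible), g is also irreducible (irreducibility is preserved under the substitution x → x + 28). Hence m_α(x) = x^3 + 84x^2 + 2352x + 21452.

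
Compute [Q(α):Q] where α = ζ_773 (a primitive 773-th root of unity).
[Q(α):Q] = 772

The minimal polynomial of ζ_773 over Q is the 773-th cyclotomic polynomial Φ_773(x), which is irreducible over Q and has degree φ(773) = 772. Hence [Q(α):Q] = φ(773) = 772.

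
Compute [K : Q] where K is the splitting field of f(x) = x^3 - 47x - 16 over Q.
[K : Q] = 6

By the rational root test, any rational root of the monic integer polynomial f(x) = x^3 - 47x - 16 must be an integer dividing the constant term -16, i.e. one of ±{1, 2, 4, 8, 16}. Evaluating: f(1) = -62, f(-1) = 30, f(2) = -102, f(-2) = 70, f(4) = -140, f(-4) = 108, f(8) = 120, f(-8) = -152, f(16) = 3328, f(-16) = -3360; none is 0, so f has no rational root and is therefore irreducible over Q (a cubic with no linear factor over a field is irreducible). For an irreducible cubic, the Galois group is A_3 or S_3 according as the discriminant disc(f) = -4a^3 - 27b^2 = -4·(-47)^3 - 27·(-16)^2 = 408380 is or is not a square in Q. Here disc(f) = 408380 is not a perfect square in Q, so the Galois group of f over Q is not contained in A_3 and must be all of S_3. The splitting field has degree |S_3| = 6 over Q, so [K : Q] = 6.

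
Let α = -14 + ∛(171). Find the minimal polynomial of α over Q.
m_α(x) = x^3 + 42x^2 + 588x + 2573

Set β = α + 14 = ∛(171), so β^3 = 171. Then (α + 14)^3 - 171 = 0, i.e. α is a root of g(x) = (x + 14)^3 - 171 = x^3 + 42x^2 + 588x + 2573. Since g(x) = h(x + 14) where h(x) = x^3 - 171, and h is irreducible over Q (because 171 is not a perfect cube, so h has no rational root, and a monic cubic with no rational root is irreducible), g is also irreducible (irreducibility is preserved under the substitution x → x + 14). Hence m_α(x) = x^3 + 42x^2 + 588x + 2573.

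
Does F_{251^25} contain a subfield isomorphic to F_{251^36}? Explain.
No: F_{251^36} is not a subfield of F_{251^25}

F_{p^m} embeds in F_{p^n} iff m | n. Here 36 ∤ 25 (since 25 = 0·36 + 25 with remainder 25 ≠ 0), so F_{251^36} is not a subfield of F_{251^25}. Equivalently: if it were, the tower law would give 36 = [F_{251^36}:F_251] dividing [F_{251^25}:F_251] = 25, contradiction.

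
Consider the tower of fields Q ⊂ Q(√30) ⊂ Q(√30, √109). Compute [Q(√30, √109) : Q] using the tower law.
[Q(√30, √109) : Q] = 4

[Q(√30):Q] = 2 (min poly x^2 - 30, irreducible since 30 is squarefree > 1). For the top step, suppose √109 ∈ Q(√30), say √109 = c + d√30 with c, d ∈ Q. Squaring: 109 = c^2 + 30d^2 + 2cd√30. Since √30 ∉ Q this forces 2cd = 0. If d = 0 then √109 = c ∈ Q, contradicting 109 squarefree > 1. If c = 0 then 109 = 30d^2, so 30·109 = (30d)^2 is a perfect square in Q — but 30·109 = 3270 is not a perfect square (since 30 and 109 are distinct squarefree integers). Contradiction. Hence √109 ∉ Q(√30), so x^2 - 109 stays irreducible over Q(√30) and [Q(√30, √109) : Q(√30)] = 2. By the tower law, [Q(√30, √109) : Q] = 2 · 2 = 4.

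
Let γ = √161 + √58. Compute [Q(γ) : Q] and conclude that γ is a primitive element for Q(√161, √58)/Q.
[Q(γ) : Q] = 4 (equivalently, Q(γ) = Q(√161, √58))

Obviously Q(γ) ⊆ Q(√161, √58), and [Q(√161, √58):Q] = 4 (since 161, 58 are distinct squarefree integers > 1 with 9338 not a perfect square). To show equality we compute the minimal polynomial of γ. From γ = √161 + √58: γ^2 = 161 + 2√(9338) + 58 = 219 + 2√(9338), so γ^2 - 219 = 2√(9338); squaring, (γ^2 - 219)^2 = 4·9338, i.e. γ^4 - 438γ^2 + 47961 - 37352 = 0, i.e. γ^4 - 438γ^2 + 10609 = 0. So γ is a root of x^4 - 438x^2 + 10609. This polynomial is irreducible over Q: it has no rational root (each ±√161 ± √58 is irrational), and any factorization into two quadratics over Q would force √(9338) ∈ Q (pairing opposite roots) or √161, √58 ∈ Q (other pairings), all impossible. Hence [Q(γ):Q] = 4 = [Q(√161, √58):Q], so Q(γ) = Q(√161, √58).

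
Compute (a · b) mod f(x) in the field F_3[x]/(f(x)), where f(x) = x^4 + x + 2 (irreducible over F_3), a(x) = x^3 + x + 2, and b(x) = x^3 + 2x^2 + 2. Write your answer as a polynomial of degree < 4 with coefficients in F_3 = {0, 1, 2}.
a · b ≡ 2x^3 + 2 (mod f(x))

Multiply in F_3[x]: a(x)·b(x) = (x^3 + x + 2)·(x^3 + 2x^2 + 2) = x^6 + 2x^5 + x^4 + x^2 + 2x + 1. This has degree ≥ 4, so divide by f(x) over F_3: x^6 + 2x^5 + x^4 + x^2 + 2x + 1 = (x^2 + 2x + 1)·(x^4 + x + 2) + (2x^3 + 2). Hence a·b ≡ 2x^3 + 2 (mod f). (F_3[x]/(f) is a field with 3^4 = 81 elements since f is irreducible of degree 4.)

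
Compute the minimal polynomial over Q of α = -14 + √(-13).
m_α(x) = x^2 + 28x + 209

From α + 14 = √(-13), squaring gives (α + 14)^2 = -13, i.e. α^2 + 28α + 196 = -13, so α^2 + 28α + 209 = 0. The discriminant of x^2 + 28x + 209 is (28)^2 - 4·(209) = 784 - 836 = -52, and 4·(-13) is not a perfect square in Q since -13 is squarefree and ≠ 1. Hence x^2 + 28x + 209 is irreducible over Q and is the minimal polynomial of α.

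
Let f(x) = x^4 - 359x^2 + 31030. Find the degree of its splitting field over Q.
[K : Q] = 4

Solving the quadratic in x^2: x^2 = (359 ± √(359^2 - 4·31030))/2 = (359 ± √4761)/2 = (359 ± 69)/2, giving x^2 = 214 or x^2 = 145. So f(x) = (x^2 - 214)(x^2 - 145) and the roots of f are ±√214, ±√145. Hence the splitting field is K = Q(√214, √145). Since 214 and 145 are distinct squarefree integers > 1, their product 31030 is not a perfect square, so √145 ∉ Q(√214). By the tower law [K:Q] = [Q(√214,√145):Q(√214)] · [Q(√214):Q] = 2 · 2 = 4.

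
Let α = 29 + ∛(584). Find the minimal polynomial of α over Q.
m_α(x) = x^3 - 87x^2 + 2523x - 24973

Set β = α - 29 = ∛(584), so β^3 = 584. Then (α - 29)^3 - 584 = 0, i.e. α is a root of g(x) = (x - 29)^3 - 584 = x^3 - 87x^2 + 2523x - 24973. Since g(x) = h(x - 29) where h(x) = x^3 - 584, and h is irreducible over Q (because 584 is not a perfect cube, so h has no rational root, and a monic cubic with no rational root is irreducible), g is also irreducible (irreducibility is preserved under the substitution x → x - 29). Hence m_α(x) = x^3 - 87x^2 + 2523x - 24973.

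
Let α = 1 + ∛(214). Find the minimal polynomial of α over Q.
m_α(x) = x^3 - 3x^2 + 3x - 215

Set β = α - 1 = ∛(214), so β^3 = 214. Then (α - 1)^3 - 214 = 0, i.e. α is a root of g(x) = (x - 1)^3 - 214 = x^3 - 3x^2 + 3x - 215. Since g(x) = h(x - 1) where h(x) = x^3 - 214, and h is irreducible over Q (because 214 is not a perfect cube, so h has no rational root, and a monic cubic with no rational root is irreducible), g is also irreducible (irreducibility is preserved under the substitution x → x - 1). Hence m_α(x) = x^3 - 3x^2 + 3x - 215.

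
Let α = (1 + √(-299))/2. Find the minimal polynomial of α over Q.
m_α(x) = x^2 - x + 75

From 2α - 1 = √(-299), squaring gives (2α - 1)^2 = -299, i.e. 4α^2 - 4α + 1 = -299, so α^2 - α + (1 + 299)/4 = 0. Since -299 ≡ 1 (mod 4), (1 + 299)/4 = 75 ∈ Z. The polynomial x^2 - x + 75 has discriminant 1 - 4·(75) = -299, which is not a perfect square in Q (d = -299 is squarefree and ≠ 1), so x^2 - x + 75 is irreducible over Q. It is the minimal polynomial of α.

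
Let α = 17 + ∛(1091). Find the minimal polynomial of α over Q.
m_α(x) = x^3 - 51x^2 + 867x - 6004

Set β = α - 17 = ∛(1091), so β^3 = 1091. Then (α - 17)^3 - 1091 = 0, i.e. α is a root of g(x) = (x - 17)^3 - 1091 = x^3 - 51x^2 + 867x - 6004. Since g(x) = h(x - 17) where h(x) = x^3 - 1091, and h is irreducible over Q (because 1091 is not a perfect cube, so h has no rational root, and a monic cubic with no rational root is irreducible), g is also irreducible (irreducibility is preserved under the substitution x → x - 17). Hence m_α(x) = x^3 - 51x^2 + 867x - 6004.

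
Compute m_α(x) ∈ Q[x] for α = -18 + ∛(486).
m_α(x) = x^3 + 54x^2 + 972x + 5346

Set β = α + 18 = ∛(486), so β^3 = 486. Then (α + 18)^3 - 486 = 0, i.e. α is a root of g(x) = (x + 18)^3 - 486 = x^3 + 54x^2 + 972x + 5346. Since g(x) = h(x + 18) where h(x) = x^3 - 486, and h is irreducible over Q (because 486 is not a perfect cube, so h has no rational root, and a monic cubic with no rational root is irreducible), g is also irreducible (irreducibility is preserved under the substitution x → x + 18). Hence m_α(x) = x^3 + 54x^2 + 972x + 5346.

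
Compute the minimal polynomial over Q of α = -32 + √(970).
m_α(x) = x^2 + 64x + 54

From α + 32 = √(970), squaring gives (α + 32)^2 = 970, i.e. α^2 + 64α + 1024 = 970, so α^2 + 64α + 54 = 0. The discriminant of x^2 + 64x + 54 is (64)^2 - 4·(54) = 4096 - 216 = 3880, and 4·(970) is not a perfect square in Q since 970 is squarefree and ≠ 1. Hence x^2 + 64x + 54 is irreducible over Q and is the minimal polynomial of α.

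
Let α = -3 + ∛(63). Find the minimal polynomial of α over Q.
m_α(x) = x^3 + 9x^2 + 27x - 36

Set β = α + 3 = ∛(63), so β^3 = 63. Then (α + 3)^3 - 63 = 0, i.e. α is a root of g(x) = (x + 3)^3 - 63 = x^3 + 9x^2 + 27x - 36. Since g(x) = h(x + 3) where h(x) = x^3 - 63, and h is irreducible over Q (because 63 is not a perfect cube, so h has no rational root, and a monic cubic with no rational root is irreducible), g is also irreducible (irreducibility is preserved under the substitution x → x + 3). Hence m_α(x) = x^3 + 9x^2 + 27x - 36.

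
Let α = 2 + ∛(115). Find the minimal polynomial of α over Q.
m_α(x) = x^3 - 6x^2 + 12x - 123

Set β = α - 2 = ∛(115), so β^3 = 115. Then (α - 2)^3 - 115 = 0, i.e. α is a root of g(x) = (x - 2)^3 - 115 = x^3 - 6x^2 + 12x - 123. Since g(x) = h(x - 2) where h(x) = x^3 - 115, and h is irreducible over Q (because 115 is not a perfect cube, so h has no rational root, and a monic cubic with no rational root is irreducible), g is also irreducible (irreducibility is preserved under the substitution x → x - 2). Hence m_α(x) = x^3 - 6x^2 + 12x - 123.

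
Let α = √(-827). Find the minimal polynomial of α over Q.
m_α(x) = x^2 + 827

α satisfies α^2 + 827 = 0, so x^2 + 827 annihilates α. Since d = -827 is squarefree and ≠ 1, it is not a perfect square in Q, so x^2 + 827 has no rational root and is therefore irreducible over Q (a degree-2 polynomial over a field is irreducible iff it has no root). Hence m_α(x) = x^2 + 827.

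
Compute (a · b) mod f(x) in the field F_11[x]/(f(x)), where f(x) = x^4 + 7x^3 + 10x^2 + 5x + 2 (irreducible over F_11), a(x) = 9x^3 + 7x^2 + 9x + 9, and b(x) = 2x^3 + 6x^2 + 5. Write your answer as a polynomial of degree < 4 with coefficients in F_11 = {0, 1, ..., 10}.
a · b ≡ 2x^3 + 2x^2 + 7x + 1 (mod f(x))

Multiply in F_11[x]: a(x)·b(x) = (9x^3 + 7x^2 + 9x + 9)·(2x^3 + 6x^2 + 5) = 7x^6 + 2x^5 + 5x^4 + 7x^3 + x^2 + x + 1. This has degree ≥ 4, so divide by f(x) over F_11: 7x^6 + 2x^5 + 5x^4 + 7x^3 + x^2 + x + 1 = (7x^2 + 8x)·(x^4 + 7x^3 + 10x^2 + 5x + 2) + (2x^3 + 2x^2 + 7x + 1). Hence a·b ≡ 2x^3 + 2x^2 + 7x + 1 (mod f). (F_11[x]/(f) is a field with 11^4 = 14641 elements since f is irreducible of degree 4.)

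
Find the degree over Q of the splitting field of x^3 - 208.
[K : Q] = 6

The roots of x^3 - 208 are ∛208, ω∛208, ω^2∛208 where ω = e^(2πi/3) is a primitive cube root of unity, so K = Q(∛208, ω). Now [Q(∛208):Q] = 3 (since 208 is not a perfect cube, x^3 - 208 is irreducible) and [Q(ω):Q] = 2. Both 2 and 3 divide [K:Q], and [K:Q] ≤ 3·2 = 6, so [K:Q] = 6. (Equivalently: Q(∛208) ⊂ R but ω ∉ R, so [K : Q(∛208)] = 2.)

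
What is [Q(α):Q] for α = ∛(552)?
[Q(α):Q] = 3

The minimal polynomial of α is x^3 - 552, irreducible over Q since 552 is not a perfect cube (so x^3 - 552 has no rational root). Hence [Q(α):Q] = deg(m_α) = 3.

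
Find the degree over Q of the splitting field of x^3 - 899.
[K : Q] = 6

The roots of x^3 - 899 are ∛899, ω∛899, ω^2∛899 where ω = e^(2πi/3) is a primitive cube root of unity, so K = Q(∛899, ω). Now [Q(∛899):Q] = 3 (since 899 is not a perfect cube, x^3 - 899 is irreducible) and [Q(ω):Q] = 2. Both 2 and 3 divide [K:Q], and [K:Q] ≤ 3·2 = 6, so [K:Q] = 6. (Equivalently: Q(∛899) ⊂ R but ω ∉ R, so [K : Q(∛899)] = 2.)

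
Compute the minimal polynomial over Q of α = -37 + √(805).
m_α(x) = x^2 + 74x + 564

From α + 37 = √(805), squaring gives (α + 37)^2 = 805, i.e. α^2 + 74α + 1369 = 805, so α^2 + 74α + 564 = 0. The discriminant of x^2 + 74x + 564 is (74)^2 - 4·(564) = 5476 - 2256 = 3220, and 4·(805) is not a perfect square in Q since 805 is squarefree and ≠ 1. Hence x^2 + 74x + 564 is irreducible over Q and is the minimal polynomial of α.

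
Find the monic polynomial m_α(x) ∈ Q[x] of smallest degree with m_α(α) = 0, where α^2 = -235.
m_α(x) = x^2 + 235

α satisfies α^2 + 235 = 0, so x^2 + 235 annihilates α. Since d = -235 is squarefree and ≠ 1, it is not a perfect square in Q, so x^2 + 235 has no rational root and is therefore irreducible over Q (a degree-2 polynomial over a field is irreducible iff it has no root). Hence m_α(x) = x^2 + 235.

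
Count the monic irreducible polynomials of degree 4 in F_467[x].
There are 11890648458 monic irreducible polynomials of degree 4 over F_467

Each element of F_{467^4} that lies in no proper subfield is a root of exactly one monic irreducible of degree 4 over F_467, and each such polynomial has 4 distinct roots in F_{467^4}. By Möbius inversion the count is N_467(4) = (1/4) Σ_{d|4} μ(4/d) · 467^d = (1/4)(μ(4)·467^1 + μ(2)·467^2 + μ(1)·467^4) = 47562593832/4 = 11890648458.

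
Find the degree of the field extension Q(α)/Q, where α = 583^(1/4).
[Q(α):Q] = 4

α is a root of x^4 - 583. By Eisenstein's criterion at the prime p = 11 (which divides the constant term 583 but p^2 = 121 does not, since 583 is squarefree), x^4 - 583 is irreducible over Q. Hence [Q(α):Q] = 4.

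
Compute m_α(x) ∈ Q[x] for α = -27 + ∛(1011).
m_α(x) = x^3 + 81x^2 + 2187x + 18672

Set β = α + 27 = ∛(1011), so β^3 = 1011. Then (α + 27)^3 - 1011 = 0, i.e. α is a root of g(x) = (x + 27)^3 - 1011 = x^3 + 81x^2 + 2187x + 18672. Since g(x) = h(x + 27) where h(x) = x^3 - 1011, and h is irreducible over Q (because 1011 is not a perfect cube, so h has no rational root, and a monic cubic with no rational root is irreducible), g is also irreducible (irreducibility is preserved under the substitution x → x + 27). Hence m_α(x) = x^3 + 81x^2 + 2187x + 18672.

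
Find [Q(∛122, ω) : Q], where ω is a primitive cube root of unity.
[Q(∛122, ω) : Q] = 6

[Q(∛122):Q] = 3 (min poly x^3 - 122, irreducible since 122 is not a perfect cube). [Q(ω):Q] = 2 (min poly x^2 + x + 1). Since Q(∛122) ⊂ R and ω ∉ R, we have ω ∉ Q(∛122), so x^2 + x + 1 remains irreducible over Q(∛122) and [Q(∛122, ω) : Q(∛122)] = 2. By the tower law, [Q(∛122, ω) : Q] = 3 · 2 = 6. (In fact Q(∛122, ω) is the splitting field of x^3 - 122 over Q.)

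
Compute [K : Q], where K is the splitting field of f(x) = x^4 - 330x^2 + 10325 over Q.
[K : Q] = 4

Solving the quadratic in x^2: x^2 = (330 ± √(330^2 - 4·10325))/2 = (330 ± √67600)/2 = (330 ± 260)/2, giving x^2 = 35 or x^2 = 295. So f(x) = (x^2 - 35)(x^2 - 295) and the roots of f are ±√35, ±√295. Hence the splitting field is K = Q(√35, √295). Since 35 and 295 are distinct squarefree integers > 1, their product 10325 is not a perfect square, so √295 ∉ Q(√35). By the tower law [K:Q] = [Q(√35,√295):Q(√35)] · [Q(√35):Q] = 2 · 2 = 4.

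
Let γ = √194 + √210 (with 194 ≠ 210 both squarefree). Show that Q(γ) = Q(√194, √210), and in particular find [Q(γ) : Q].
[Q(γ) : Q] = 4 (equivalently, Q(γ) = Q(√194, √210))

Obviously Q(γ) ⊆ Q(√194, √210), and [Q(√194, √210):Q] = 4 (since 194, 210 are distinct squarefree integers > 1 with 40740 not a perfect square). To show equality we compute the minimal polynomial of γ. From γ = √194 + √210: γ^2 = 194 + 2√(40740) + 210 = 404 + 2√(40740), so γ^2 - 404 = 2√(40740); squaring, (γ^2 - 404)^2 = 4·40740, i.e. γ^4 - 808γ^2 + 163216 - 162960 = 0, i.e. γ^4 - 808γ^2 + 256 = 0. So γ is a root of x^4 - 808x^2 + 256. This polynomial is irreducible over Q: it has no rational root (each ±√194 ± √210 is irrational), and any factorization into two quadratics over Q would force √(40740) ∈ Q (pairing opposite roots) or √194, √210 ∈ Q (other pairings), all impossible. Hence [Q(γ):Q] = 4 = [Q(√194, √210):Q], so Q(γ) = Q(√194, √210).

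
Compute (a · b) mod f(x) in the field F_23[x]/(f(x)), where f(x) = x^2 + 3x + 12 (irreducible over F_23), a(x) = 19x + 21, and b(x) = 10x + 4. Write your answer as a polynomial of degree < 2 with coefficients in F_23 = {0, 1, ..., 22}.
a · b ≡ 15x + 12 (mod f(x))

Multiply in F_23[x]: a(x)·b(x) = (19x + 21)·(10x + 4) = 6x^2 + 10x + 15. This has degree ≥ 2, so divide by f(x) over F_23: 6x^2 + 10x + 15 = (6)·(x^2 + 3x + 12) + (15x + 12). Hence a·b ≡ 15x + 12 (mod f). (F_23[x]/(f) is a field with 23^2 = 529 elements since f is irreducible of degree 2.)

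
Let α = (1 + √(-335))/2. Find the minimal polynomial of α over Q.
m_α(x) = x^2 - x + 84

From 2α - 1 = √(-335), squaring gives (2α - 1)^2 = -335, i.e. 4α^2 - 4α + 1 = -335, so α^2 - α + (1 + 335)/4 = 0. Since -335 ≡ 1 (mod 4), (1 + 335)/4 = 84 ∈ Z. The polynomial x^2 - x + 84 has discriminant 1 - 4·(84) = -335, which is not a perfect square in Q (d = -335 is squarefree and ≠ 1), so x^2 - x + 84 is irreducible over Q. It is the minimal polynomial of α.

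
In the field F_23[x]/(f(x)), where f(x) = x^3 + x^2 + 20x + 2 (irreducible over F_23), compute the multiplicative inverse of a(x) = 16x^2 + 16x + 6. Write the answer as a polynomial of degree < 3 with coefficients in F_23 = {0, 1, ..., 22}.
a(x)^(-1) ≡ 11x^2 + 9x + 6 (mod f(x))

Since f is irreducible over F_23, F_23[x]/(f) is a field and a(x) ≠ 0 has an inverse. Apply the extended Euclidean algorithm to f(x) and a(x) in F_23[x]: f(x) = (13x)·a(x) + (11x + 2);  a(x) = (14x + 1)·(11x + 2) + (4). The last nonzero remainder is the constant 4 = gcd(f, a) in F_23. Back-substituting through the division chain expresses 4 = s(x)·a(x) + t(x)·f(x) with s(x) ≡ 21x^2 + 13x + 1 (mod f), so (21x^2 + 13x + 1)·a(x) ≡ 4 (mod f). Multiplying by 4^(-1) ≡ 6 in F_23 gives a(x)^(-1) ≡ 6·(21x^2 + 13x + 1) ≡ 11x^2 + 9x + 6 (mod f). Check: (16x^2 + 16x + 6)·(11x^2 + 9x + 6) = 15x^4 + 21x^3 + 7x^2 + 12x + 13 ≡ 1 (mod x^3 + x^2 + 20x + 2).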